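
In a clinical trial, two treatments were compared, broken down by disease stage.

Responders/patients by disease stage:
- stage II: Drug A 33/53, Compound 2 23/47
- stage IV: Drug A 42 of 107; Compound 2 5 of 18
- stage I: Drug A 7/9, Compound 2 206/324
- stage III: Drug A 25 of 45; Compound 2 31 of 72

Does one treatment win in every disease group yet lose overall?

Stage II: Drug A 33/53 = 62.3%, Compound 2 23/47 = 48.9% → Drug A
Stage IV: Drug A 42/107 = 39.3%, Compound 2 5/18 = 27.8% → Drug A
Stage I: Drug A 7/9 = 77.8%, Compound 2 206/324 = 63.6% → Drug A
Stage III: Drug A 25/45 = 55.6%, Compound 2 31/72 = 43.1% → Drug A
Overall: Drug A 107/214 = 50.0%, Compound 2 265/461 = 57.5% → Compound 2
Drug A wins each disease group but Compound 2 wins overall — the comparison reverses. Drug A's patients skew toward stage IV, which has a lower base rate.

Yes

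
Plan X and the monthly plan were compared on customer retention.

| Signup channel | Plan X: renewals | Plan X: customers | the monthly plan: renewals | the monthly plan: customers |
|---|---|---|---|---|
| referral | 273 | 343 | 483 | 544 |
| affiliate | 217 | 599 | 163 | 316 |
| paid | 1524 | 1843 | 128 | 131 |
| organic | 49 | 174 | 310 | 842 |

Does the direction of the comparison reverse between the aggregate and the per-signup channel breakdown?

Yes

Referral: Plan X 273/343 = 79.6%, the monthly plan 483/544 = 88.8% → the monthly plan
Affiliate: Plan X 217/599 = 36.2%, the monthly plan 163/316 = 51.6% → the monthly plan
Paid: Plan X 1524/1843 = 82.7%, the monthly plan 128/131 = 97.7% → the monthly plan
Organic: Plan X 49/174 = 28.2%, the monthly plan 310/842 = 36.8% → the monthly plan
Overall: Plan X 2063/2959 = 69.7%, the monthly plan 1084/1833 = 59.1% → Plan X
The monthly plan wins each signup group but Plan X wins overall — the comparison reverses. The monthly plan's customers skew toward organic, which has a lower base rate.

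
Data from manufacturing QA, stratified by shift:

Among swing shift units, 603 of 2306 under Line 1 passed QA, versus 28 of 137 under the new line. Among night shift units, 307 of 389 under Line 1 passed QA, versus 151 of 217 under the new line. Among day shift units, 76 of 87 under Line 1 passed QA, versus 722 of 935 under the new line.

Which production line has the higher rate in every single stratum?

Swing shift: Line 1 603/2306 = 26.1%, the new line 28/137 = 20.4% → Line 1
Night shift: Line 1 307/389 = 78.9%, the new line 151/217 = 69.6% → Line 1
Day shift: Line 1 76/87 = 87.4%, the new line 722/935 = 77.2% → Line 1
Line 1 has the higher rate in all 3 groups.

Line 1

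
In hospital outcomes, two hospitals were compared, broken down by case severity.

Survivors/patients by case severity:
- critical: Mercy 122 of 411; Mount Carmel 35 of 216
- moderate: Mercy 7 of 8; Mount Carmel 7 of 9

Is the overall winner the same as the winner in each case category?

Critical: Mercy 122/411 = 29.7%, Mount Carmel 35/216 = 16.2% → Mercy
Moderate: Mercy 7/8 = 87.5%, Mount Carmel 7/9 = 77.8% → Mercy
Overall: Mercy 129/419 = 30.8%, Mount Carmel 42/225 = 18.7% → Mercy
Mercy wins overall and in every case group — no reversal.

Yes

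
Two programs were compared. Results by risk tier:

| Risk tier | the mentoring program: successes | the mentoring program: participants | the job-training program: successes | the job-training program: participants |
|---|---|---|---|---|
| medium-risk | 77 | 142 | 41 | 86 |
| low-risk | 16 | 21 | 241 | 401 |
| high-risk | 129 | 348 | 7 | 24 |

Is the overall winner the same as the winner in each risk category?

Medium-risk: the mentoring program 77/142 = 54.2%, the job-training program 41/86 = 47.7% → the mentoring program
Low-risk: the mentoring program 16/21 = 76.2%, the job-training program 241/401 = 60.1% → the mentoring program
High-risk: the mentoring program 129/348 = 37.1%, the job-training program 7/24 = 29.2% → the mentoring program
Overall: the mentoring program 222/511 = 43.4%, the job-training program 289/511 = 56.6% → the job-training program
The mentoring program wins each risk group but the job-training program wins overall — the comparison reverses. The mentoring program's participants skew toward high-risk, which has a lower base rate.

No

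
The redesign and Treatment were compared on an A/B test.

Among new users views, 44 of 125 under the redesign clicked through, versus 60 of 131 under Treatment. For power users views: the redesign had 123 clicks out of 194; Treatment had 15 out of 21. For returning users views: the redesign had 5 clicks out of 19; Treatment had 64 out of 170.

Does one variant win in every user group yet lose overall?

Yes

New users: the redesign 44/125 = 35.2%, Treatment 60/131 = 45.8% → Treatment
Power users: the redesign 123/194 = 63.4%, Treatment 15/21 = 71.4% → Treatment
Returning users: the redesign 5/19 = 26.3%, Treatment 64/170 = 37.6% → Treatment
Overall: the redesign 172/338 = 50.9%, Treatment 139/322 = 43.2% → the redesign
Treatment wins each user group but the redesign wins overall — the comparison reverses. Treatment's views skew toward returning users, which has a lower base rate.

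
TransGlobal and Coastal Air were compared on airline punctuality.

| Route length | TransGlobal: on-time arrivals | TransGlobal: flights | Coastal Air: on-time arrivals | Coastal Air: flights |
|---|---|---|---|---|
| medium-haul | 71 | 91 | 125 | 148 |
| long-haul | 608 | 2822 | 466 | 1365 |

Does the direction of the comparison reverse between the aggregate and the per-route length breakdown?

Medium-haul: TransGlobal 71/91 = 78.0%, Coastal Air 125/148 = 84.5% → Coastal Air
Long-haul: TransGlobal 608/2822 = 21.5%, Coastal Air 466/1365 = 34.1% → Coastal Air
Overall: TransGlobal 679/2913 = 23.3%, Coastal Air 591/1513 = 39.1% → Coastal Air
Coastal Air wins overall and in every route group — no reversal.

No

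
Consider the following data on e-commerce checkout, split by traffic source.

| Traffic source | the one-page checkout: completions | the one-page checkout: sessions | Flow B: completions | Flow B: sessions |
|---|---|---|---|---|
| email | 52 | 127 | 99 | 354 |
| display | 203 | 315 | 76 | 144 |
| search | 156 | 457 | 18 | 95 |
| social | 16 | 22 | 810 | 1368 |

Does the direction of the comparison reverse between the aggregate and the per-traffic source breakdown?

Yes

Email: the one-page checkout 52/127 = 40.9%, Flow B 99/354 = 28.0% → the one-page checkout
Display: the one-page checkout 203/315 = 64.4%, Flow B 76/144 = 52.8% → the one-page checkout
Search: the one-page checkout 156/457 = 34.1%, Flow B 18/95 = 18.9% → the one-page checkout
Social: the one-page checkout 16/22 = 72.7%, Flow B 810/1368 = 59.2% → the one-page checkout
Overall: the one-page checkout 427/921 = 46.4%, Flow B 1003/1961 = 51.1% → Flow B
The one-page checkout wins each traffic group but Flow B wins overall — the comparison reverses. The one-page checkout's sessions skew toward search, which has a lower base rate.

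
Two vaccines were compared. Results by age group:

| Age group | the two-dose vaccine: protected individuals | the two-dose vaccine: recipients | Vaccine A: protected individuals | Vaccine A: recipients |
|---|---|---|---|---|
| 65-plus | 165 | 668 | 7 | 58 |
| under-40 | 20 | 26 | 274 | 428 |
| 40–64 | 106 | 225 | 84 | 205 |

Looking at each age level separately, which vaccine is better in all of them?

the two-dose vaccine

65-plus: the two-dose vaccine 165/668 = 24.7%, Vaccine A 7/58 = 12.1% → the two-dose vaccine
Under-40: the two-dose vaccine 20/26 = 76.9%, Vaccine A 274/428 = 64.0% → the two-dose vaccine
40–64: the two-dose vaccine 106/225 = 47.1%, Vaccine A 84/205 = 41.0% → the two-dose vaccine
The two-dose vaccine has the higher rate in all 3 groups.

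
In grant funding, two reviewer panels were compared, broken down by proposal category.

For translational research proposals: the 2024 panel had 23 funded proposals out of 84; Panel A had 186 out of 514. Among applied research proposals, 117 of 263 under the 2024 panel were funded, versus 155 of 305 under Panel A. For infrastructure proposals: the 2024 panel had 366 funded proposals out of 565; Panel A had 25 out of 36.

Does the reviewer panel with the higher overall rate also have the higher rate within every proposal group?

Translational research: the 2024 panel 23/84 = 27.4%, Panel A 186/514 = 36.2% → Panel A
Applied research: the 2024 panel 117/263 = 44.5%, Panel A 155/305 = 50.8% → Panel A
Infrastructure: the 2024 panel 366/565 = 64.8%, Panel A 25/36 = 69.4% → Panel A
Overall: the 2024 panel 506/912 = 55.5%, Panel A 366/855 = 42.8% → the 2024 panel
Panel A wins each proposal group but the 2024 panel wins overall — the comparison reverses. Panel A's proposals skew toward translational research, which has a lower base rate.

No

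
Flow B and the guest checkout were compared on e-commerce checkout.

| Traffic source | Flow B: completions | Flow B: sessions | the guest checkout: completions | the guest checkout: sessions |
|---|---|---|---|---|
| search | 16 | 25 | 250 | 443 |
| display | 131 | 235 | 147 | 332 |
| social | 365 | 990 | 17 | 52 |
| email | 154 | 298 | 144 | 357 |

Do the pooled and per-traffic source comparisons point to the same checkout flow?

Search: Flow B 16/25 = 64.0%, the guest checkout 250/443 = 56.4% → Flow B
Display: Flow B 131/235 = 55.7%, the guest checkout 147/332 = 44.3% → Flow B
Social: Flow B 365/990 = 36.9%, the guest checkout 17/52 = 32.7% → Flow B
Email: Flow B 154/298 = 51.7%, the guest checkout 144/357 = 40.3% → Flow B
Overall: Flow B 666/1548 = 43.0%, the guest checkout 558/1184 = 47.1% → the guest checkout
Flow B wins each traffic group but the guest checkout wins overall — the comparison reverses. Flow B's sessions skew toward social, which has a lower base rate.

No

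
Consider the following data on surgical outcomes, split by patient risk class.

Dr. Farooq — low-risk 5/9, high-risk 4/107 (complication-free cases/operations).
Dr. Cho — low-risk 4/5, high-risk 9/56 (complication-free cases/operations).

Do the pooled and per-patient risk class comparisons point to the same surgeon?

Low-risk: Dr. Farooq 5/9 = 55.6%, Dr. Cho 4/5 = 80.0% → Dr. Cho
High-risk: Dr. Farooq 4/107 = 3.7%, Dr. Cho 9/56 = 16.1% → Dr. Cho
Overall: Dr. Farooq 9/116 = 7.8%, Dr. Cho 13/61 = 21.3% → Dr. Cho
Dr. Cho wins overall and in every patient risk group — no reversal.

Yes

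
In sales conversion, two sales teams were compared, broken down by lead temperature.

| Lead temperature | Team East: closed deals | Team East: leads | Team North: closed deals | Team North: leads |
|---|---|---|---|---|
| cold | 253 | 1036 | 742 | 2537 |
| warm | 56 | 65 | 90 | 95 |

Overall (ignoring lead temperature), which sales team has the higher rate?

Cold: Team East 253/1036 = 24.4%, Team North 742/2537 = 29.2% → Team North
Warm: Team East 56/65 = 86.2%, Team North 90/95 = 94.7% → Team North
Overall: Team East 309/1101 = 28.1%, Team North 832/2632 = 31.6% → Team North

Team North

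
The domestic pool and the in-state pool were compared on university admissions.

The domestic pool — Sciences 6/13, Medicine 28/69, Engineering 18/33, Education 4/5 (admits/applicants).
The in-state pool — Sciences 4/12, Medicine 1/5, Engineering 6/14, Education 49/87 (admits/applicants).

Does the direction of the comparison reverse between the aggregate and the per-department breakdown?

Yes

Sciences: the domestic pool 6/13 = 46.2%, the in-state pool 4/12 = 33.3% → the domestic pool
Medicine: the domestic pool 28/69 = 40.6%, the in-state pool 1/5 = 20.0% → the domestic pool
Engineering: the domestic pool 18/33 = 54.5%, the in-state pool 6/14 = 42.9% → the domestic pool
Education: the domestic pool 4/5 = 80.0%, the in-state pool 49/87 = 56.3% → the domestic pool
Overall: the domestic pool 56/120 = 46.7%, the in-state pool 60/118 = 50.8% → the in-state pool
The domestic pool wins each department group but the in-state pool wins overall — the comparison reverses. The domestic pool's applicants skew toward Medicine, which has a lower base rate.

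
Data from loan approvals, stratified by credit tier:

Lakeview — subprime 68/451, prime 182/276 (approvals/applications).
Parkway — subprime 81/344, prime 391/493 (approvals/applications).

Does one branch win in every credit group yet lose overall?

No

Subprime: Lakeview 68/451 = 15.1%, Parkway 81/344 = 23.5% → Parkway
Prime: Lakeview 182/276 = 65.9%, Parkway 391/493 = 79.3% → Parkway
Overall: Lakeview 250/727 = 34.4%, Parkway 472/837 = 56.4% → Parkway
Parkway wins overall and in every credit group — no reversal.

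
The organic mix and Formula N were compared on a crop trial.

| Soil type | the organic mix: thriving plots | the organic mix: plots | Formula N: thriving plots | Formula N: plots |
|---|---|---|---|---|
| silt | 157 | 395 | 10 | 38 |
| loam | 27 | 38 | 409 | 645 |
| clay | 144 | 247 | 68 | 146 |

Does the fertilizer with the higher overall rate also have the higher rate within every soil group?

Silt: the organic mix 157/395 = 39.7%, Formula N 10/38 = 26.3% → the organic mix
Loam: the organic mix 27/38 = 71.1%, Formula N 409/645 = 63.4% → the organic mix
Clay: the organic mix 144/247 = 58.3%, Formula N 68/146 = 46.6% → the organic mix
Overall: the organic mix 328/680 = 48.2%, Formula N 487/829 = 58.7% → Formula N
The organic mix wins each soil group but Formula N wins overall — the comparison reverses. The organic mix's plots skew toward silt, which has a lower base rate.

No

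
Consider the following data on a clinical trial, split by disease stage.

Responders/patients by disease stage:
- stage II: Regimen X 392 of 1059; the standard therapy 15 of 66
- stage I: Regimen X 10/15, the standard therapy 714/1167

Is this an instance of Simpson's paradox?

Yes

Stage II: Regimen X 392/1059 = 37.0%, the standard therapy 15/66 = 22.7% → Regimen X
Stage I: Regimen X 10/15 = 66.7%, the standard therapy 714/1167 = 61.2% → Regimen X
Overall: Regimen X 402/1074 = 37.4%, the standard therapy 729/1233 = 59.1% → the standard therapy
Regimen X wins each disease group but the standard therapy wins overall — the comparison reverses. Regimen X's patients skew toward stage II, which has a lower base rate.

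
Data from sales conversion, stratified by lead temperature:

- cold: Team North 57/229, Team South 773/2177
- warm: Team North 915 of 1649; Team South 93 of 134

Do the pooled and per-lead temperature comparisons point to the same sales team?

No

Cold: Team North 57/229 = 24.9%, Team South 773/2177 = 35.5% → Team South
Warm: Team North 915/1649 = 55.5%, Team South 93/134 = 69.4% → Team South
Overall: Team North 972/1878 = 51.8%, Team South 866/2311 = 37.5% → Team North
Team South wins each lead group but Team North wins overall — the comparison reverses. Team South's leads skew toward cold, which has a lower base rate.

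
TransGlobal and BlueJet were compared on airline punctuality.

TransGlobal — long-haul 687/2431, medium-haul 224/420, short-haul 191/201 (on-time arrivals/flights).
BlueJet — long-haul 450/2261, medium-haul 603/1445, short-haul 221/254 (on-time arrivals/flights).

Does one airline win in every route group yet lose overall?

Long-haul: TransGlobal 687/2431 = 28.3%, BlueJet 450/2261 = 19.9% → TransGlobal
Medium-haul: TransGlobal 224/420 = 53.3%, BlueJet 603/1445 = 41.7% → TransGlobal
Short-haul: TransGlobal 191/201 = 95.0%, BlueJet 221/254 = 87.0% → TransGlobal
Overall: TransGlobal 1102/3052 = 36.1%, BlueJet 1274/3960 = 32.2% → TransGlobal
TransGlobal wins overall and in every route group — no reversal.

No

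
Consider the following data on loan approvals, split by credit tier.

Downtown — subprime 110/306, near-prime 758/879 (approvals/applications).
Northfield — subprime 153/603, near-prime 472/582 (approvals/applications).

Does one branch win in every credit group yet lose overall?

No

Subprime: Downtown 110/306 = 35.9%, Northfield 153/603 = 25.4% → Downtown
Near-prime: Downtown 758/879 = 86.2%, Northfield 472/582 = 81.1% → Downtown
Overall: Downtown 868/1185 = 73.2%, Northfield 625/1185 = 52.7% → Downtown
Downtown wins overall and in every credit group — no reversal.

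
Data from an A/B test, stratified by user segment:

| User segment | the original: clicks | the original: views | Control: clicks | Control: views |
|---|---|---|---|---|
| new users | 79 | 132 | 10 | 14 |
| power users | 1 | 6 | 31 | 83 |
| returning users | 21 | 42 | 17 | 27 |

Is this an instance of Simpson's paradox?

New users: the original 79/132 = 59.8%, Control 10/14 = 71.4% → Control
Power users: the original 1/6 = 16.7%, Control 31/83 = 37.3% → Control
Returning users: the original 21/42 = 50.0%, Control 17/27 = 63.0% → Control
Overall: the original 101/180 = 56.1%, Control 58/124 = 46.8% → the original
Control wins each user group but the original wins overall — the comparison reverses. Control's views skew toward power users, which has a lower base rate.

Yes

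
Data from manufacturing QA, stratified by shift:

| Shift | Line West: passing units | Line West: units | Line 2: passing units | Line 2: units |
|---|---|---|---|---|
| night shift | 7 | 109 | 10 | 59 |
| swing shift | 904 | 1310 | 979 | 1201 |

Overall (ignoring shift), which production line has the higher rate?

Line 2

Night shift: Line West 7/109 = 6.4%, Line 2 10/59 = 16.9% → Line 2
Swing shift: Line West 904/1310 = 69.0%, Line 2 979/1201 = 81.5% → Line 2
Overall: Line West 911/1419 = 64.2%, Line 2 989/1260 = 78.5% → Line 2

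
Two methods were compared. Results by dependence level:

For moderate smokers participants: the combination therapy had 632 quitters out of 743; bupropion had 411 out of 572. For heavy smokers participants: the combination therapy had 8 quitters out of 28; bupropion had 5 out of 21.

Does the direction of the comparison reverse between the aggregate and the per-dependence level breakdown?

Moderate smokers: the combination therapy 632/743 = 85.1%, bupropion 411/572 = 71.9% → the combination therapy
Heavy smokers: the combination therapy 8/28 = 28.6%, bupropion 5/21 = 23.8% → the combination therapy
Overall: the combination therapy 640/771 = 83.0%, bupropion 416/593 = 70.2% → the combination therapy
The combination therapy wins overall and in every dependence group — no reversal.

No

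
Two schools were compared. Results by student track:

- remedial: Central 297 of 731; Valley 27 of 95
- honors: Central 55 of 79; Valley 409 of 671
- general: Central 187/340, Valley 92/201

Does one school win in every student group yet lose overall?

Yes

Remedial: Central 297/731 = 40.6%, Valley 27/95 = 28.4% → Central
Honors: Central 55/79 = 69.6%, Valley 409/671 = 61.0% → Central
General: Central 187/340 = 55.0%, Valley 92/201 = 45.8% → Central
Overall: Central 539/1150 = 46.9%, Valley 528/967 = 54.6% → Valley
Central wins each student group but Valley wins overall — the comparison reverses. Central's students skew toward remedial, which has a lower base rate.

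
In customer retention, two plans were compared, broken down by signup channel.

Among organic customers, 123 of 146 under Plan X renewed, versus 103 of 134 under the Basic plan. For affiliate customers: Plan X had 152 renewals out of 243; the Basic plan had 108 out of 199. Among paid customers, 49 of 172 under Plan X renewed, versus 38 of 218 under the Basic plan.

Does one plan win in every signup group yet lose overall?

No

Organic: Plan X 123/146 = 84.2%, the Basic plan 103/134 = 76.9% → Plan X
Affiliate: Plan X 152/243 = 62.6%, the Basic plan 108/199 = 54.3% → Plan X
Paid: Plan X 49/172 = 28.5%, the Basic plan 38/218 = 17.4% → Plan X
Overall: Plan X 324/561 = 57.8%, the Basic plan 249/551 = 45.2% → Plan X
Plan X wins overall and in every signup group — no reversal.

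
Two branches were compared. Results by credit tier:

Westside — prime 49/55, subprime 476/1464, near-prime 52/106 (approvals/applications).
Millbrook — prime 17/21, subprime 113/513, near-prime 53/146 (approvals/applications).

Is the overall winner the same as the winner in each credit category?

Yes

Prime: Westside 49/55 = 89.1%, Millbrook 17/21 = 81.0% → Westside
Subprime: Westside 476/1464 = 32.5%, Millbrook 113/513 = 22.0% → Westside
Near-prime: Westside 52/106 = 49.1%, Millbrook 53/146 = 36.3% → Westside
Overall: Westside 577/1625 = 35.5%, Millbrook 183/680 = 26.9% → Westside
Westside wins overall and in every credit group — no reversal.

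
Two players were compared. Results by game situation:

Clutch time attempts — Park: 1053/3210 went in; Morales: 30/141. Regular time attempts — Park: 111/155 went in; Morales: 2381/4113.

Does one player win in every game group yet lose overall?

Yes

Clutch time: Park 1053/3210 = 32.8%, Morales 30/141 = 21.3% → Park
Regular time: Park 111/155 = 71.6%, Morales 2381/4113 = 57.9% → Park
Overall: Park 1164/3365 = 34.6%, Morales 2411/4254 = 56.7% → Morales
Park wins each game group but Morales wins overall — the comparison reverses. Park's attempts skew toward clutch time, which has a lower base rate.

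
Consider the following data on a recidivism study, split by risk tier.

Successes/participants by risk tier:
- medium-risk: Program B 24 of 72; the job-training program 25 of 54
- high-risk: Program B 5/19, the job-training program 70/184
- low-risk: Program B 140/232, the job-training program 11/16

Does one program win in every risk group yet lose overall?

Yes

Medium-risk: Program B 24/72 = 33.3%, the job-training program 25/54 = 46.3% → the job-training program
High-risk: Program B 5/19 = 26.3%, the job-training program 70/184 = 38.0% → the job-training program
Low-risk: Program B 140/232 = 60.3%, the job-training program 11/16 = 68.8% → the job-training program
Overall: Program B 169/323 = 52.3%, the job-training program 106/254 = 41.7% → Program B
The job-training program wins each risk group but Program B wins overall — the comparison reverses. The job-training program's participants skew toward high-risk, which has a lower base rate.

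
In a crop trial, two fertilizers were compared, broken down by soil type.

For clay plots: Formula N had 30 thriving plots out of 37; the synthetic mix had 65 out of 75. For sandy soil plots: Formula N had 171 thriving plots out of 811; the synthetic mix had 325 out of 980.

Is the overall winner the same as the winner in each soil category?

Clay: Formula N 30/37 = 81.1%, the synthetic mix 65/75 = 86.7% → the synthetic mix
Sandy soil: Formula N 171/811 = 21.1%, the synthetic mix 325/980 = 33.2% → the synthetic mix
Overall: Formula N 201/848 = 23.7%, the synthetic mix 390/1055 = 37.0% → the synthetic mix
The synthetic mix wins overall and in every soil group — no reversal.

Yes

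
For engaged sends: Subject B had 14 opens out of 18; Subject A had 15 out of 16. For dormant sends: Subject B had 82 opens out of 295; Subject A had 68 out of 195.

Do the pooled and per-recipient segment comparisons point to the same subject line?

Yes

Engaged: Subject B 14/18 = 77.8%, Subject A 15/16 = 93.8% → Subject A
Dormant: Subject B 82/295 = 27.8%, Subject A 68/195 = 34.9% → Subject A
Overall: Subject B 96/313 = 30.7%, Subject A 83/211 = 39.3% → Subject A
Subject A wins overall and in every recipient group — no reversal.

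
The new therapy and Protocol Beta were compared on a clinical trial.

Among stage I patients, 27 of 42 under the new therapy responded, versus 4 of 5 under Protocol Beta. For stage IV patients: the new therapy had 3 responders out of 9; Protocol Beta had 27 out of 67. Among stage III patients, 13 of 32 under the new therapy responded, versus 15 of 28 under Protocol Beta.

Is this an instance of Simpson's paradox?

Yes

Stage I: the new therapy 27/42 = 64.3%, Protocol Beta 4/5 = 80.0% → Protocol Beta
Stage IV: the new therapy 3/9 = 33.3%, Protocol Beta 27/67 = 40.3% → Protocol Beta
Stage III: the new therapy 13/32 = 40.6%, Protocol Beta 15/28 = 53.6% → Protocol Beta
Overall: the new therapy 43/83 = 51.8%, Protocol Beta 46/100 = 46.0% → the new therapy
Protocol Beta wins each disease group but the new therapy wins overall — the comparison reverses. Protocol Beta's patients skew toward stage IV, which has a lower base rate.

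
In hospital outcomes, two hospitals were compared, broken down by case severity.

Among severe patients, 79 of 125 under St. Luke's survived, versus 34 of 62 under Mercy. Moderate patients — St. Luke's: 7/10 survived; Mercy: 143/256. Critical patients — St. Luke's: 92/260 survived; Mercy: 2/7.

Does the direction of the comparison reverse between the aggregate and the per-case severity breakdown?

Severe: St. Luke's 79/125 = 63.2%, Mercy 34/62 = 54.8% → St. Luke's
Moderate: St. Luke's 7/10 = 70.0%, Mercy 143/256 = 55.9% → St. Luke's
Critical: St. Luke's 92/260 = 35.4%, Mercy 2/7 = 28.6% → St. Luke's
Overall: St. Luke's 178/395 = 45.1%, Mercy 179/325 = 55.1% → Mercy
St. Luke's wins each case group but Mercy wins overall — the comparison reverses. St. Luke's's patients skew toward critical, which has a lower base rate.

Yes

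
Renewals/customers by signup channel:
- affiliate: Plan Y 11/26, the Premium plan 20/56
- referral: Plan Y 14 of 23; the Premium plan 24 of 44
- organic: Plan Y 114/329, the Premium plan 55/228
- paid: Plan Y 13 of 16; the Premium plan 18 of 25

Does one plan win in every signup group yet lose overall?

No

Affiliate: Plan Y 11/26 = 42.3%, the Premium plan 20/56 = 35.7% → Plan Y
Referral: Plan Y 14/23 = 60.9%, the Premium plan 24/44 = 54.5% → Plan Y
Organic: Plan Y 114/329 = 34.7%, the Premium plan 55/228 = 24.1% → Plan Y
Paid: Plan Y 13/16 = 81.2%, the Premium plan 18/25 = 72.0% → Plan Y
Overall: Plan Y 152/394 = 38.6%, the Premium plan 117/353 = 33.1% → Plan Y
Plan Y wins overall and in every signup group — no reversal.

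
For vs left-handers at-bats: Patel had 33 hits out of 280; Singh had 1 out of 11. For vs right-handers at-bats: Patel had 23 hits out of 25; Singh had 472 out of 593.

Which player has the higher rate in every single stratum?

Patel

Vs left-handers: Patel 33/280 = 11.8%, Singh 1/11 = 9.1% → Patel
Vs right-handers: Patel 23/25 = 92.0%, Singh 472/593 = 79.6% → Patel
Patel has the higher rate in both groups.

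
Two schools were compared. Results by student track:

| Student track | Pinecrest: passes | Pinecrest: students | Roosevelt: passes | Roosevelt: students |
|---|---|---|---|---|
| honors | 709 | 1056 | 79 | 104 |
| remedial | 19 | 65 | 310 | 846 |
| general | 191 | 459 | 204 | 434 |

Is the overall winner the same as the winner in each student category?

No

Honors: Pinecrest 709/1056 = 67.1%, Roosevelt 79/104 = 76.0% → Roosevelt
Remedial: Pinecrest 19/65 = 29.2%, Roosevelt 310/846 = 36.6% → Roosevelt
General: Pinecrest 191/459 = 41.6%, Roosevelt 204/434 = 47.0% → Roosevelt
Overall: Pinecrest 919/1580 = 58.2%, Roosevelt 593/1384 = 42.8% → Pinecrest
Roosevelt wins each student group but Pinecrest wins overall — the comparison reverses. Roosevelt's students skew toward remedial, which has a lower base rate.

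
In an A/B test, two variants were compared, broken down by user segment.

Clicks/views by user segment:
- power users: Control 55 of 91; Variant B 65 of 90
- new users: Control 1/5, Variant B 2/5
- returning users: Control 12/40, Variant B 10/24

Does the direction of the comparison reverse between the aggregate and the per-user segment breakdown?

Power users: Control 55/91 = 60.4%, Variant B 65/90 = 72.2% → Variant B
New users: Control 1/5 = 20.0%, Variant B 2/5 = 40.0% → Variant B
Returning users: Control 12/40 = 30.0%, Variant B 10/24 = 41.7% → Variant B
Overall: Control 68/136 = 50.0%, Variant B 77/119 = 64.7% → Variant B
Variant B wins overall and in every user group — no reversal.

No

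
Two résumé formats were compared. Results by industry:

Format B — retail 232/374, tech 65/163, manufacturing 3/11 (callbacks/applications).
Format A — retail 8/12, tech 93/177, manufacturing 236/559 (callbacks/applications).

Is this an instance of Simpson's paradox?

Retail: Format B 232/374 = 62.0%, Format A 8/12 = 66.7% → Format A
Tech: Format B 65/163 = 39.9%, Format A 93/177 = 52.5% → Format A
Manufacturing: Format B 3/11 = 27.3%, Format A 236/559 = 42.2% → Format A
Overall: Format B 300/548 = 54.7%, Format A 337/748 = 45.1% → Format B
Format A wins each industry group but Format B wins overall — the comparison reverses. Format A's applications skew toward manufacturing, which has a lower base rate.

Yes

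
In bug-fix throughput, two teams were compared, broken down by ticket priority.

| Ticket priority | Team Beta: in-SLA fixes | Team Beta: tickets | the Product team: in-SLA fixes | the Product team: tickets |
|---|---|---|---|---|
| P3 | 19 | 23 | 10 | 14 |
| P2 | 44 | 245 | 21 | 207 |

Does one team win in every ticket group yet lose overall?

No

P3: Team Beta 19/23 = 82.6%, the Product team 10/14 = 71.4% → Team Beta
P2: Team Beta 44/245 = 18.0%, the Product team 21/207 = 10.1% → Team Beta
Overall: Team Beta 63/268 = 23.5%, the Product team 31/221 = 14.0% → Team Beta
Team Beta wins overall and in every ticket group — no reversal.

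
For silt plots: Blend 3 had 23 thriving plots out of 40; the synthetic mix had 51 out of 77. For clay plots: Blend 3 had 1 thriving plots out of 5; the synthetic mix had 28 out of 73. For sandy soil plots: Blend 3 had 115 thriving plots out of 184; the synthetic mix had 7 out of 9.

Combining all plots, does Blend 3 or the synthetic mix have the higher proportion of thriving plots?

Blend 3

Silt: Blend 3 23/40 = 57.5%, the synthetic mix 51/77 = 66.2% → the synthetic mix
Clay: Blend 3 1/5 = 20.0%, the synthetic mix 28/73 = 38.4% → the synthetic mix
Sandy soil: Blend 3 115/184 = 62.5%, the synthetic mix 7/9 = 77.8% → the synthetic mix
Overall: Blend 3 139/229 = 60.7%, the synthetic mix 86/159 = 54.1% → Blend 3
(The synthetic mix wins every soil group but Blend 3 wins overall — the synthetic mix's plots skew toward the low-rate clay group.)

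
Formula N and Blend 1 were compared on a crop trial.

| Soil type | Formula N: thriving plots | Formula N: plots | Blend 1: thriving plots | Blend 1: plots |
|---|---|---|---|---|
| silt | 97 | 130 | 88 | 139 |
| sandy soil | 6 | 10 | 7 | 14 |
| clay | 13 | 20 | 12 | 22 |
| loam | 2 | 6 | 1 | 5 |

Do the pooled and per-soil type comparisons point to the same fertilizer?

Silt: Formula N 97/130 = 74.6%, Blend 1 88/139 = 63.3% → Formula N
Sandy soil: Formula N 6/10 = 60.0%, Blend 1 7/14 = 50.0% → Formula N
Clay: Formula N 13/20 = 65.0%, Blend 1 12/22 = 54.5% → Formula N
Loam: Formula N 2/6 = 33.3%, Blend 1 1/5 = 20.0% → Formula N
Overall: Formula N 118/166 = 71.1%, Blend 1 108/180 = 60.0% → Formula N
Formula N wins overall and in every soil group — no reversal.

Yes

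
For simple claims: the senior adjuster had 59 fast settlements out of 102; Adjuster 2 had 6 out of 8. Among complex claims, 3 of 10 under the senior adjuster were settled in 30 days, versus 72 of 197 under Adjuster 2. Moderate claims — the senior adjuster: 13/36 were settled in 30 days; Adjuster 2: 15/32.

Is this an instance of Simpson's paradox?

Simple: the senior adjuster 59/102 = 57.8%, Adjuster 2 6/8 = 75.0% → Adjuster 2
Complex: the senior adjuster 3/10 = 30.0%, Adjuster 2 72/197 = 36.5% → Adjuster 2
Moderate: the senior adjuster 13/36 = 36.1%, Adjuster 2 15/32 = 46.9% → Adjuster 2
Overall: the senior adjuster 75/148 = 50.7%, Adjuster 2 93/237 = 39.2% → the senior adjuster
Adjuster 2 wins each claim group but the senior adjuster wins overall — the comparison reverses. Adjuster 2's claims skew toward complex, which has a lower base rate.

Yes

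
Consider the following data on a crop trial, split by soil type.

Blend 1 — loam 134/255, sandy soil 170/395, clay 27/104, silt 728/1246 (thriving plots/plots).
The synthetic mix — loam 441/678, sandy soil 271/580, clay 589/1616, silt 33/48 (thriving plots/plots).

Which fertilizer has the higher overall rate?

Blend 1

Loam: Blend 1 134/255 = 52.5%, the synthetic mix 441/678 = 65.0% → the synthetic mix
Sandy soil: Blend 1 170/395 = 43.0%, the synthetic mix 271/580 = 46.7% → the synthetic mix
Clay: Blend 1 27/104 = 26.0%, the synthetic mix 589/1616 = 36.4% → the synthetic mix
Silt: Blend 1 728/1246 = 58.4%, the synthetic mix 33/48 = 68.8% → the synthetic mix
Overall: Blend 1 1059/2000 = 53.0%, the synthetic mix 1334/2922 = 45.7% → Blend 1
(The synthetic mix wins every soil group but Blend 1 wins overall — the synthetic mix's plots skew toward the low-rate clay group.)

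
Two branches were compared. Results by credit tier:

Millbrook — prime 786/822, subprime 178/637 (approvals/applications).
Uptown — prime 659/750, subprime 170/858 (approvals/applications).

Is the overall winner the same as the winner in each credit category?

Yes

Prime: Millbrook 786/822 = 95.6%, Uptown 659/750 = 87.9% → Millbrook
Subprime: Millbrook 178/637 = 27.9%, Uptown 170/858 = 19.8% → Millbrook
Overall: Millbrook 964/1459 = 66.1%, Uptown 829/1608 = 51.6% → Millbrook
Millbrook wins overall and in every credit group — no reversal.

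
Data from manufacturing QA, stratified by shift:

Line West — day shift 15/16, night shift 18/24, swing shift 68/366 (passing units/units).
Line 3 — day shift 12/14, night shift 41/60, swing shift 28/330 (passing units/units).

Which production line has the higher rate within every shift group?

Day shift: Line West 15/16 = 93.8%, Line 3 12/14 = 85.7% → Line West
Night shift: Line West 18/24 = 75.0%, Line 3 41/60 = 68.3% → Line West
Swing shift: Line West 68/366 = 18.6%, Line 3 28/330 = 8.5% → Line West
Line West has the higher rate in all 3 groups.

Line West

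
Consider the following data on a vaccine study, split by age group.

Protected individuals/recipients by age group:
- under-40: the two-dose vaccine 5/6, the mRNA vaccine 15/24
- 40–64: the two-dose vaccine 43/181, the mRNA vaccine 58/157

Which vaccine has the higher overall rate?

Under-40: the two-dose vaccine 5/6 = 83.3%, the mRNA vaccine 15/24 = 62.5% → the two-dose vaccine
40–64: the two-dose vaccine 43/181 = 23.8%, the mRNA vaccine 58/157 = 36.9% → the mRNA vaccine
Overall: the two-dose vaccine 48/187 = 25.7%, the mRNA vaccine 73/181 = 40.3% → the mRNA vaccine
(Neither sweeps every age group, but the mRNA vaccine has the higher pooled rate.)

the mRNA vaccine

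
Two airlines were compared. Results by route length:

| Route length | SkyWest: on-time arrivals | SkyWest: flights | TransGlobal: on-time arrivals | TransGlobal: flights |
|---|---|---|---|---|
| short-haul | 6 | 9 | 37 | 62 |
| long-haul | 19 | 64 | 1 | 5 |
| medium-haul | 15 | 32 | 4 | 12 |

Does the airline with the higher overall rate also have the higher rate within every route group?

No

Short-haul: SkyWest 6/9 = 66.7%, TransGlobal 37/62 = 59.7% → SkyWest
Long-haul: SkyWest 19/64 = 29.7%, TransGlobal 1/5 = 20.0% → SkyWest
Medium-haul: SkyWest 15/32 = 46.9%, TransGlobal 4/12 = 33.3% → SkyWest
Overall: SkyWest 40/105 = 38.1%, TransGlobal 42/79 = 53.2% → TransGlobal
SkyWest wins each route group but TransGlobal wins overall — the comparison reverses. SkyWest's flights skew toward long-haul, which has a lower base rate.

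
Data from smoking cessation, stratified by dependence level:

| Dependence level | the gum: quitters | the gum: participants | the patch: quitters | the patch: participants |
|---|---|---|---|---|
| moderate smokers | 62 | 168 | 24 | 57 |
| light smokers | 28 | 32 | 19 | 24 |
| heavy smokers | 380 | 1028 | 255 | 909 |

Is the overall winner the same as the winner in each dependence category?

No

Moderate smokers: the gum 62/168 = 36.9%, the patch 24/57 = 42.1% → the patch
Light smokers: the gum 28/32 = 87.5%, the patch 19/24 = 79.2% → the gum
Heavy smokers: the gum 380/1028 = 37.0%, the patch 255/909 = 28.1% → the gum
Overall: the gum 470/1228 = 38.3%, the patch 298/990 = 30.1% → the gum
Neither sweeps: the gum wins 2 of 3 groups, the patch wins 1. The gum wins overall but not every group — no Simpson reversal.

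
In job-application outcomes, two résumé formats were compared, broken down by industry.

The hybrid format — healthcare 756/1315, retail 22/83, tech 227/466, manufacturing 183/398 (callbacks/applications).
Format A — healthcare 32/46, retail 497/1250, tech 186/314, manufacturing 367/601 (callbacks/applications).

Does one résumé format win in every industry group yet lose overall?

Yes

Healthcare: the hybrid format 756/1315 = 57.5%, Format A 32/46 = 69.6% → Format A
Retail: the hybrid format 22/83 = 26.5%, Format A 497/1250 = 39.8% → Format A
Tech: the hybrid format 227/466 = 48.7%, Format A 186/314 = 59.2% → Format A
Manufacturing: the hybrid format 183/398 = 46.0%, Format A 367/601 = 61.1% → Format A
Overall: the hybrid format 1188/2262 = 52.5%, Format A 1082/2211 = 48.9% → the hybrid format
Format A wins each industry group but the hybrid format wins overall — the comparison reverses. Format A's applications skew toward retail, which has a lower base rate.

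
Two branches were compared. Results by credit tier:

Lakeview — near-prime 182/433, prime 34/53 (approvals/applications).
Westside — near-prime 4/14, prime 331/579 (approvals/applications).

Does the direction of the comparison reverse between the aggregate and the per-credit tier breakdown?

Yes

Near-prime: Lakeview 182/433 = 42.0%, Westside 4/14 = 28.6% → Lakeview
Prime: Lakeview 34/53 = 64.2%, Westside 331/579 = 57.2% → Lakeview
Overall: Lakeview 216/486 = 44.4%, Westside 335/593 = 56.5% → Westside
Lakeview wins each credit group but Westside wins overall — the comparison reverses. Lakeview's applications skew toward near-prime, which has a lower base rate.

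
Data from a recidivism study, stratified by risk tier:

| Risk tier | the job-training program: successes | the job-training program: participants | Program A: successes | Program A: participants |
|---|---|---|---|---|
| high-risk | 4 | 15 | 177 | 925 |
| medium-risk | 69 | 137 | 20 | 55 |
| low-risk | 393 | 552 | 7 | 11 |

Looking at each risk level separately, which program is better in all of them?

High-risk: the job-training program 4/15 = 26.7%, Program A 177/925 = 19.1% → the job-training program
Medium-risk: the job-training program 69/137 = 50.4%, Program A 20/55 = 36.4% → the job-training program
Low-risk: the job-training program 393/552 = 71.2%, Program A 7/11 = 63.6% → the job-training program
The job-training program has the higher rate in all 3 groups.

the job-training program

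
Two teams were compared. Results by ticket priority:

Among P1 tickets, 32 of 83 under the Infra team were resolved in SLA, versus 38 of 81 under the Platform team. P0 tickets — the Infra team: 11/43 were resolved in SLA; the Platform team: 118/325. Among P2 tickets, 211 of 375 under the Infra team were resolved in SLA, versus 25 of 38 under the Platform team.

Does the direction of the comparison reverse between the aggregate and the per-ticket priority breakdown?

P1: the Infra team 32/83 = 38.6%, the Platform team 38/81 = 46.9% → the Platform team
P0: the Infra team 11/43 = 25.6%, the Platform team 118/325 = 36.3% → the Platform team
P2: the Infra team 211/375 = 56.3%, the Platform team 25/38 = 65.8% → the Platform team
Overall: the Infra team 254/501 = 50.7%, the Platform team 181/444 = 40.8% → the Infra team
The Platform team wins each ticket group but the Infra team wins overall — the comparison reverses. The Platform team's tickets skew toward P0, which has a lower base rate.

Yes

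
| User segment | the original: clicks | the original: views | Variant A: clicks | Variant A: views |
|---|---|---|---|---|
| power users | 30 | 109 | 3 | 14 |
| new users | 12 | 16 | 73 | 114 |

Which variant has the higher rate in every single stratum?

Power users: the original 30/109 = 27.5%, Variant A 3/14 = 21.4% → the original
New users: the original 12/16 = 75.0%, Variant A 73/114 = 64.0% → the original
The original has the higher rate in both groups.

the original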